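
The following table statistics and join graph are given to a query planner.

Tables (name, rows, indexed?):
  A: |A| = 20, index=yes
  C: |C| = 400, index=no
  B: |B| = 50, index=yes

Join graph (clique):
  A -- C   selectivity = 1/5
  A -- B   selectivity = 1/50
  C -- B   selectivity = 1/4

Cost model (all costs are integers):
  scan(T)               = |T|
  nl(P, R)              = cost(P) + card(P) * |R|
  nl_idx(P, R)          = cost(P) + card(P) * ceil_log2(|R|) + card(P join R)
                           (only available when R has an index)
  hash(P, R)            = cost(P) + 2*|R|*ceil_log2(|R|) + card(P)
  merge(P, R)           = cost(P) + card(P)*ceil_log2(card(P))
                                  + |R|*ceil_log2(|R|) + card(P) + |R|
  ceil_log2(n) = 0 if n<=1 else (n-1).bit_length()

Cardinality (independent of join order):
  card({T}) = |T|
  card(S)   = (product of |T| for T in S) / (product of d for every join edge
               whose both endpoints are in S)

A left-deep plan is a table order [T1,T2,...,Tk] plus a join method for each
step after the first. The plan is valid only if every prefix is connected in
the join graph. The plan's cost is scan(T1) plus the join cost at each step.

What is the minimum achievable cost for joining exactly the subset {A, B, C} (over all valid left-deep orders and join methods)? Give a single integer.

Selinger DP over subsets of {A,B,C}:
  {A}: scan cost=20, card=20
  {C}: scan cost=400, card=400
  {B}: scan cost=50, card=50
  {AC}: card=1600; try (A,hash)→1000, (A,nl_idx)→4000, (C,merge)→4140, (A,merge)→4520, (C,hash)→7240, (C,nl)→8020 …(+1); best=1000 via (A,hash)
  {AB}: card=20; try (B,nl_idx)→160, (A,hash)→300, (A,nl_idx)→320, (B,merge)→490, (A,merge)→520, (B,hash)→640 …(+2); best=160 via (B,nl_idx)
  {BC}: card=5000; try (B,hash)→1400, (C,merge)→4400, (B,merge)→4750, (C,hash)→7300, (B,nl_idx)→7800, (C,nl)→20050 …(+1); best=1400 via (B,hash)
  {ABC}: card=400; try (B,hash)→3200, (C,merge)→4280, (A,hash)→6600, (C,hash)→7380, (C,nl)→8160, (B,nl_idx)→11000 …(+5); best=3200 via (B,hash)

3200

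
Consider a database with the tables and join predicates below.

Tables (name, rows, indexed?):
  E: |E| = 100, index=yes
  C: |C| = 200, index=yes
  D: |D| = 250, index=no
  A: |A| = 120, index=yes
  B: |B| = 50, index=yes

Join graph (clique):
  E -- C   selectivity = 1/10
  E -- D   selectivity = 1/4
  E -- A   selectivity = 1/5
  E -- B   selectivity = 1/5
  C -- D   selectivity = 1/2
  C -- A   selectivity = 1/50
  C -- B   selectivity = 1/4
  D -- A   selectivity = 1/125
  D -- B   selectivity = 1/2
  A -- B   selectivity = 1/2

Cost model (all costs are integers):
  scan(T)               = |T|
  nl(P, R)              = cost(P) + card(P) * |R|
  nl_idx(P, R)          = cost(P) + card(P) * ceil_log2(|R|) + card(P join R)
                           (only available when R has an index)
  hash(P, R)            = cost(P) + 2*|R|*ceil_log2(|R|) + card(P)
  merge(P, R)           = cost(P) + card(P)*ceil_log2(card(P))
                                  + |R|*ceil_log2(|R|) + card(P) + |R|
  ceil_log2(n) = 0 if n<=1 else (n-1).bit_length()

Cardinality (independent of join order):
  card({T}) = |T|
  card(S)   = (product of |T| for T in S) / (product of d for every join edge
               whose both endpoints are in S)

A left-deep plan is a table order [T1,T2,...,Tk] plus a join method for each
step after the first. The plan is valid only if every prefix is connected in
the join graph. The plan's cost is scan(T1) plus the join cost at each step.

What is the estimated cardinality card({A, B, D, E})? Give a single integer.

Tables in S: A(120), B(50), D(250), E(100)
Edges inside S: E-D(d=4), E-A(d=5), E-B(d=5), D-A(d=125), D-B(d=2), A-B(d=2)
numerator = 120 * 50 * 250 * 100 = 150000000
denominator = 4 * 5 * 5 * 125 * 2 * 2 = 50000
card(S) = 150000000 / 50000 = 3000

3000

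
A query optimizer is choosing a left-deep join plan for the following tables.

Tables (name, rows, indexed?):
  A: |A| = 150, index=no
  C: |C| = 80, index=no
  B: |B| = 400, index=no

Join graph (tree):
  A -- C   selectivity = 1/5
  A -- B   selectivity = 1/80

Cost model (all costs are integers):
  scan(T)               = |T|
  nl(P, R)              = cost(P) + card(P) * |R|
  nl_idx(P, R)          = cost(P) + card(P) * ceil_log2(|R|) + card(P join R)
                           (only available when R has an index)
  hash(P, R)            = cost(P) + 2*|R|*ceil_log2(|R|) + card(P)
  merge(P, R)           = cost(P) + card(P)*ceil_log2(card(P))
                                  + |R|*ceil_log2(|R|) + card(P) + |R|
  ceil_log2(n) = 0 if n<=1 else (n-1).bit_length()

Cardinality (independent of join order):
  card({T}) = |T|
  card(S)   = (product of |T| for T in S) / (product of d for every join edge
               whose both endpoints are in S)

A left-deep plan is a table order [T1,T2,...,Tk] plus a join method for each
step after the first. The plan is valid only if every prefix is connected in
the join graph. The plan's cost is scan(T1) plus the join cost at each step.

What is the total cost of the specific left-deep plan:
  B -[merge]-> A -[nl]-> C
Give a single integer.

65750

step 1: scan B: cost=400, card=400
step 2: join A via merge
    card(P join A) = 400*150/(80) = 750
    cost = 400 + 400*9 + 150*8 + 400 + 150 = 5750
step 3: join C via nl
    card(P join C) = 750*80/(5) = 12000
    cost = 5750 + 750*80 = 65750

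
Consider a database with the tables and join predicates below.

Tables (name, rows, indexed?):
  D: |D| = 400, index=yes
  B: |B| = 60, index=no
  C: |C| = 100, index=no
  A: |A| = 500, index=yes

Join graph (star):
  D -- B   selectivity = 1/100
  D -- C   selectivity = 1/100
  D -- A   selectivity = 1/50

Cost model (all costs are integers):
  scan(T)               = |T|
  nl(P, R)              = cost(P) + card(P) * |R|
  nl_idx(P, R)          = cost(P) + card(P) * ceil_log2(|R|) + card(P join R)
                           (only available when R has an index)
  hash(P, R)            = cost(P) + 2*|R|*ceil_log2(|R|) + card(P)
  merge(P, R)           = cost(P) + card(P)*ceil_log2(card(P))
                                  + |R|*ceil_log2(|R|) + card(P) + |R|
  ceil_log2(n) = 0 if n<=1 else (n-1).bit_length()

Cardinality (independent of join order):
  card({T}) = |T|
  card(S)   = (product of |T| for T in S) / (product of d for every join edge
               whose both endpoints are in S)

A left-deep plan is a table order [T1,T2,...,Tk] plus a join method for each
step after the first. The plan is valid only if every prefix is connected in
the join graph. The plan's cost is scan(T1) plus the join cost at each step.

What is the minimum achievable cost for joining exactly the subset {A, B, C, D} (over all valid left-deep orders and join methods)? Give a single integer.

7040

Selinger DP over subsets of {A,B,C,D}:
  {D}: scan cost=400, card=400
  {B}: scan cost=60, card=60
  {C}: scan cost=100, card=100
  {A}: scan cost=500, card=500
  {BD}: card=240; try (D,nl_idx)→840, (B,hash)→1520, (D,merge)→4480, (B,merge)→4820, (D,hash)→7320, (D,nl)→24060 …(+1); best=840 via (D,nl_idx)
  {CD}: card=400; try (D,nl_idx)→1400, (C,hash)→2200, (D,merge)→4900, (C,merge)→5200, (D,hash)→7400, (D,nl)→40100 …(+1); best=1400 via (D,nl_idx)
  {AD}: card=4000; try (A,nl_idx)→8000, (D,hash)→8200, (D,nl_idx)→9000, (A,merge)→9400, (D,merge)→9500, (A,hash)→9800 …(+2); best=8000 via (A,nl_idx)
  {BCD}: card=240; try (C,hash)→2480, (B,hash)→2520, (C,merge)→3800, (B,merge)→5820, (C,nl)→24840, (B,nl)→25400; best=2480 via (C,hash)
  {ABD}: card=2400; try (A,nl_idx)→5400, (A,merge)→8000, (A,hash)→10080, (B,hash)→12720, (B,merge)→60420, (A,nl)→120840 …(+1); best=5400 via (A,nl_idx)
  {ACD}: card=4000; try (A,nl_idx)→9000, (A,merge)→10400, (A,hash)→10800, (C,hash)→13400, (C,merge)→60800, (A,nl)→201400 …(+1); best=9000 via (A,nl_idx)
  {ABCD}: card=2400; try (A,nl_idx)→7040, (C,hash)→9200, (A,merge)→9640, (A,hash)→11720, (B,hash)→13720, (C,merge)→37400 …(+4); best=7040 via (A,nl_idx)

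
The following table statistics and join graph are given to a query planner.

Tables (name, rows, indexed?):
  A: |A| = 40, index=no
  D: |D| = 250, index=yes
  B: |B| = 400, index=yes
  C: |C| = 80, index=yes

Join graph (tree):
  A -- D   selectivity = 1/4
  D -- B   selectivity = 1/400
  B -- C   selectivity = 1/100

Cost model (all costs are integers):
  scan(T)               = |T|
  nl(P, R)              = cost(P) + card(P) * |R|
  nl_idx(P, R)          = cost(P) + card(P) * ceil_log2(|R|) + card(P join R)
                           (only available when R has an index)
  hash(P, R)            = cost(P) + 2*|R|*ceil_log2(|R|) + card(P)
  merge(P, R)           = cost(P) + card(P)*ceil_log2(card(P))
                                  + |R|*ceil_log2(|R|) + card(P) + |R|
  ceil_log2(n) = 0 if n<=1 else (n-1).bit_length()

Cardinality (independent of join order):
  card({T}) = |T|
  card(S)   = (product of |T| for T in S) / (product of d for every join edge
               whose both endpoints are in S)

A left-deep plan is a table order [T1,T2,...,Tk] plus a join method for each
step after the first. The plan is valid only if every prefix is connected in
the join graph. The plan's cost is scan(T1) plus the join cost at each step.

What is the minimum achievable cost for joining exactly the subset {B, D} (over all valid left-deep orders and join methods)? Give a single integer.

2750

Selinger DP over subsets of {B,D}:
  {D}: scan cost=250, card=250
  {B}: scan cost=400, card=400
  {BD}: card=250; try (B,nl_idx)→2750, (D,nl_idx)→3850, (D,hash)→4800, (B,merge)→6500, (D,merge)→6650, (B,hash)→7700 …(+2); best=2750 via (B,nl_idx)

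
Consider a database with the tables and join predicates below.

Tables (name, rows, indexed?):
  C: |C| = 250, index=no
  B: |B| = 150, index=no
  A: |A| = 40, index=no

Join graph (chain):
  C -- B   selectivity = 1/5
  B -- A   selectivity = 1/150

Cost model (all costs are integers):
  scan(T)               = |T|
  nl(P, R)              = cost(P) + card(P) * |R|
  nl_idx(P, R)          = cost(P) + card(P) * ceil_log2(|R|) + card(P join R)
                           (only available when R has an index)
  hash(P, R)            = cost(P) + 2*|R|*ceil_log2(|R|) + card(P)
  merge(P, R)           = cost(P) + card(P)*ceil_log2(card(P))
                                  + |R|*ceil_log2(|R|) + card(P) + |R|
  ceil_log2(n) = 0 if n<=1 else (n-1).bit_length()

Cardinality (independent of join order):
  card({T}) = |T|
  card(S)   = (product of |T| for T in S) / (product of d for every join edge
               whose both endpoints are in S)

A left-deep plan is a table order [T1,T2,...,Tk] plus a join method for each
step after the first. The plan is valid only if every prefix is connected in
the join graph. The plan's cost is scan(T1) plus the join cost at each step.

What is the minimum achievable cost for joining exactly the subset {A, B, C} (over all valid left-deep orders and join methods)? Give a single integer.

Selinger DP over subsets of {A,B,C}:
  {C}: scan cost=250, card=250
  {B}: scan cost=150, card=150
  {A}: scan cost=40, card=40
  {BC}: card=7500; try (B,hash)→2900, (C,merge)→3750, (B,merge)→3850, (C,hash)→4300, (C,nl)→37650, (B,nl)→37750; best=2900 via (B,hash)
  {AB}: card=40; try (A,hash)→780, (B,merge)→1670, (A,merge)→1780, (B,hash)→2480, (B,nl)→6040, (A,nl)→6150; best=780 via (A,hash)
  {ABC}: card=2000; try (C,merge)→3310, (C,hash)→4820, (C,nl)→10780, (A,hash)→10880, (A,merge)→108180, (A,nl)→302900; best=3310 via (C,merge)

3310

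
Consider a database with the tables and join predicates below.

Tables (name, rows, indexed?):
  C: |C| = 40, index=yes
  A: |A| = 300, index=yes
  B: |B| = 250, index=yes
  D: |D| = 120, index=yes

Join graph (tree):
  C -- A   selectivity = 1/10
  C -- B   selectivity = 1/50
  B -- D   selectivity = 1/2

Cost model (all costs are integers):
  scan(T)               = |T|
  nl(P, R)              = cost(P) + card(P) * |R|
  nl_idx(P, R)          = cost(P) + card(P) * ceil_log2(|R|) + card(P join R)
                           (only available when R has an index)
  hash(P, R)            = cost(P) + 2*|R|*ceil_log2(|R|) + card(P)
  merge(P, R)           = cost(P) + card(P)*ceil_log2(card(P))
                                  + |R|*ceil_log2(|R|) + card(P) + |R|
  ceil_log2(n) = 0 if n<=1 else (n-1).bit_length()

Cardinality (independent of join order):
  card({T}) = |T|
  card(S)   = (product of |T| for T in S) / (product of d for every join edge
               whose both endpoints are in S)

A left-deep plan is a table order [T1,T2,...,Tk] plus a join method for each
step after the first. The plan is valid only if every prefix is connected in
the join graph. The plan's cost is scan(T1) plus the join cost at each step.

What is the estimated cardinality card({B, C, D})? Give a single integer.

12000

Tables in S: B(250), C(40), D(120)
Edges inside S: C-B(d=50), B-D(d=2)
numerator = 250 * 40 * 120 = 1200000
denominator = 50 * 2 = 100
card(S) = 1200000 / 100 = 12000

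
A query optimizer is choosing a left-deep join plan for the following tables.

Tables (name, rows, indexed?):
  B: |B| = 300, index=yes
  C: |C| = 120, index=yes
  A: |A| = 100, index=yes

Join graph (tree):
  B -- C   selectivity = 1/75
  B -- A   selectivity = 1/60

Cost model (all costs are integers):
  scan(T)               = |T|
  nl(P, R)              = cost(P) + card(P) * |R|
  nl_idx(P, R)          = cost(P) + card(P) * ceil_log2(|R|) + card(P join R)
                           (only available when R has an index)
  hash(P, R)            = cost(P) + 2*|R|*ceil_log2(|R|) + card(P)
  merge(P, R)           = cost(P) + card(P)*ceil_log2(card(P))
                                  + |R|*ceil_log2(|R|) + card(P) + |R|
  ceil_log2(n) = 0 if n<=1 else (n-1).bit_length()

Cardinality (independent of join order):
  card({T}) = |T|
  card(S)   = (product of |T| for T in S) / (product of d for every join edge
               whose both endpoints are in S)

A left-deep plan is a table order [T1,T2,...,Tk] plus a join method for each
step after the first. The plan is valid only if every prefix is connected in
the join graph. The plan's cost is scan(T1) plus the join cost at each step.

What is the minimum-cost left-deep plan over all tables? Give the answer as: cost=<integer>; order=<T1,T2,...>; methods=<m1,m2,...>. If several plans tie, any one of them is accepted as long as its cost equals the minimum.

Selinger DP (subsets sized 1..n):
  {B}: scan cost=300, card=300
  {C}: scan cost=120, card=120
  {A}: scan cost=100, card=100
  {BC}: card=480; try (B,nl_idx)→1680, (C,hash)→2280, (C,nl_idx)→2880, (B,merge)→4080, (C,merge)→4260, (B,hash)→5640 …(+2); best=1680 via (B,nl_idx)
  {AB}: card=500; try (B,nl_idx)→1500, (A,hash)→2000, (A,nl_idx)→2900, (B,merge)→3900, (A,merge)→4100, (B,hash)→5600 …(+2); best=1500 via (B,nl_idx)
  {ABC}: card=800; try (A,hash)→3560, (C,hash)→3680, (C,nl_idx)→5800, (A,nl_idx)→5840, (A,merge)→7280, (C,merge)→7460 …(+2); best=3560 via (A,hash)

cost=3560; order=C,B,A; methods=nl_idx,hash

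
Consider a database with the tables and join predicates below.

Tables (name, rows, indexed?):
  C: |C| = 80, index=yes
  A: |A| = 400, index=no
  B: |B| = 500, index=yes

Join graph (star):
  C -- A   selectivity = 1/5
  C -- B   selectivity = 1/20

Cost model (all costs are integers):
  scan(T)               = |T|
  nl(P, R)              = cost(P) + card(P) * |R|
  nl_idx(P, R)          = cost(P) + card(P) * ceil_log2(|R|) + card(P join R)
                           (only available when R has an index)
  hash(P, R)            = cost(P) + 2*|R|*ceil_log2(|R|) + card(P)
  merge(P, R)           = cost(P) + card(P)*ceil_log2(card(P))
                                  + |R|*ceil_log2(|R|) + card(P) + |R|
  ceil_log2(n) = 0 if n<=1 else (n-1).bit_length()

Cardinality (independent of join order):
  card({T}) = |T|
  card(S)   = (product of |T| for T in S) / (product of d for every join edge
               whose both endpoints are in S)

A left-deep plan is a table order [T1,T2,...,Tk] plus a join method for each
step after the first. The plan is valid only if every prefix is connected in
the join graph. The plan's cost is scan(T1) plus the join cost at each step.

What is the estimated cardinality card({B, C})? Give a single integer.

Tables in S: B(500), C(80)
Edges inside S: C-B(d=20)
numerator = 500 * 80 = 40000
denominator = 20 = 20
card(S) = 40000 / 20 = 2000

2000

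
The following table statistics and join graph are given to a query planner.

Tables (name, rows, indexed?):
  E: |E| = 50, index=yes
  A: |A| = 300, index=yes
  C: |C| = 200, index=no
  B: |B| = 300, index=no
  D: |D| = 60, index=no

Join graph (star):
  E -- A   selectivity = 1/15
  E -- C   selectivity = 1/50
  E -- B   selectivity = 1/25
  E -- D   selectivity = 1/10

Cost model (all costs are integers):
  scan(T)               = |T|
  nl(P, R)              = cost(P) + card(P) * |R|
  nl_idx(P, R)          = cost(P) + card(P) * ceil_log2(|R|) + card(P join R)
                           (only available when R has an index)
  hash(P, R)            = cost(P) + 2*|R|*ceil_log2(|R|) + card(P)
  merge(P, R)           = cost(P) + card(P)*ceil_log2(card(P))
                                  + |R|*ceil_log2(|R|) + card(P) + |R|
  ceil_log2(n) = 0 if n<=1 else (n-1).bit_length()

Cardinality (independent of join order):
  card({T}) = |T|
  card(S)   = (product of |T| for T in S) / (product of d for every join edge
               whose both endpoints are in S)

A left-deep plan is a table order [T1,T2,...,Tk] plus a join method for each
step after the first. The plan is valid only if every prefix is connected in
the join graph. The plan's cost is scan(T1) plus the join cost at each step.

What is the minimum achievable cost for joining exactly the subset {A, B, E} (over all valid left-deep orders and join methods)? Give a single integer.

Selinger DP over subsets of {A,B,E}:
  {E}: scan cost=50, card=50
  {A}: scan cost=300, card=300
  {B}: scan cost=300, card=300
  {AE}: card=1000; try (E,hash)→1200, (A,nl_idx)→1500, (E,nl_idx)→3100, (A,merge)→3400, (E,merge)→3650, (A,hash)→5500 …(+2); best=1200 via (E,hash)
  {BE}: card=600; try (E,hash)→1200, (E,nl_idx)→2700, (B,merge)→3400, (E,merge)→3650, (B,hash)→5500, (B,nl)→15050 …(+1); best=1200 via (E,hash)
  {ABE}: card=12000; try (A,hash)→7200, (B,hash)→7600, (A,merge)→10800, (B,merge)→15200, (A,nl_idx)→18600, (A,nl)→181200 …(+1); best=7200 via (A,hash)

7200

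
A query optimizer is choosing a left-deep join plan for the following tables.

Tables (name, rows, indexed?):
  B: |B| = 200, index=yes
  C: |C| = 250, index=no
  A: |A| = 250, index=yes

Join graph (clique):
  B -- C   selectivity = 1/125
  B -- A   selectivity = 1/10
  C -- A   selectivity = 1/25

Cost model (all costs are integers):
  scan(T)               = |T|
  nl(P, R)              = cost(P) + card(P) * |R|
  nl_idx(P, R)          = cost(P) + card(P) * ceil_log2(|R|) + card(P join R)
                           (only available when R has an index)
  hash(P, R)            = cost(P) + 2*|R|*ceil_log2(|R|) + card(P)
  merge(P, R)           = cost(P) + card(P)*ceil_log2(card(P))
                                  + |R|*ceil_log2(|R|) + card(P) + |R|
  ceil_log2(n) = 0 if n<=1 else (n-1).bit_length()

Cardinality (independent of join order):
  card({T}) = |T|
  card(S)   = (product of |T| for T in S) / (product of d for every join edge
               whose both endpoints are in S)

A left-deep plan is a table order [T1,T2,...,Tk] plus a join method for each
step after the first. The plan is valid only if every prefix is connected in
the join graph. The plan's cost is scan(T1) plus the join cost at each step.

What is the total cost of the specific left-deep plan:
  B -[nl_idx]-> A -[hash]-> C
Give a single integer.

step 1: scan B: cost=200, card=200
step 2: join A via nl_idx
    card(P join A) = 200*250/(10) = 5000
    cost = 200 + 200*8 + 5000 = 6800
step 3: join C via hash
    card(P join C) = 5000*250/(125*25) = 400
    cost = 6800 + 2*250*8 + 5000 = 15800

15800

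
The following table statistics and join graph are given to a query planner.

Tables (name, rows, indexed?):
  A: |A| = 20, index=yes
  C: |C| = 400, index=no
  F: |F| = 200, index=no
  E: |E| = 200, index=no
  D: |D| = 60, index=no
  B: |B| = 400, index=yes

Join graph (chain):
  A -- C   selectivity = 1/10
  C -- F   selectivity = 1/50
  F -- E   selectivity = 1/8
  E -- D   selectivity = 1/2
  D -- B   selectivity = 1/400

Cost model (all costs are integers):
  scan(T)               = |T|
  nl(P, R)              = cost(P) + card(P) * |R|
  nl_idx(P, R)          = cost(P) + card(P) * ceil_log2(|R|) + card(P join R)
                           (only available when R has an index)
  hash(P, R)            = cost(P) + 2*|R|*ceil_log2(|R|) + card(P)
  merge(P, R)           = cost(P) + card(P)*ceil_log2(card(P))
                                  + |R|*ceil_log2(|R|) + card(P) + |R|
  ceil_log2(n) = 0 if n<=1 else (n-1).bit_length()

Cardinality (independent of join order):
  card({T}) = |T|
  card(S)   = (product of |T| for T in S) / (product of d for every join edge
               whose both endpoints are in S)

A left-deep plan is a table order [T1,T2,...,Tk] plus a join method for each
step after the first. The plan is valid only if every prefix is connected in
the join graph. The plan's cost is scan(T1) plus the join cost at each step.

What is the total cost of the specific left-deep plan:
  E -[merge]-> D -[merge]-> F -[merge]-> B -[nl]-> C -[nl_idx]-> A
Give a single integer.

step 1: scan E: cost=200, card=200
step 2: join D via merge
    card(P join D) = 200*60/(2) = 6000
    cost = 200 + 200*8 + 60*6 + 200 + 60 = 2420
step 3: join F via merge
    card(P join F) = 6000*200/(8) = 150000
    cost = 2420 + 6000*13 + 200*8 + 6000 + 200 = 88220
step 4: join B via merge
    card(P join B) = 150000*400/(400) = 150000
    cost = 88220 + 150000*18 + 400*9 + 150000 + 400 = 2942220
step 5: join C via nl
    card(P join C) = 150000*400/(50) = 1200000
    cost = 2942220 + 150000*400 = 62942220
step 6: join A via nl_idx
    card(P join A) = 1200000*20/(10) = 2400000
    cost = 62942220 + 1200000*5 + 2400000 = 71342220

71342220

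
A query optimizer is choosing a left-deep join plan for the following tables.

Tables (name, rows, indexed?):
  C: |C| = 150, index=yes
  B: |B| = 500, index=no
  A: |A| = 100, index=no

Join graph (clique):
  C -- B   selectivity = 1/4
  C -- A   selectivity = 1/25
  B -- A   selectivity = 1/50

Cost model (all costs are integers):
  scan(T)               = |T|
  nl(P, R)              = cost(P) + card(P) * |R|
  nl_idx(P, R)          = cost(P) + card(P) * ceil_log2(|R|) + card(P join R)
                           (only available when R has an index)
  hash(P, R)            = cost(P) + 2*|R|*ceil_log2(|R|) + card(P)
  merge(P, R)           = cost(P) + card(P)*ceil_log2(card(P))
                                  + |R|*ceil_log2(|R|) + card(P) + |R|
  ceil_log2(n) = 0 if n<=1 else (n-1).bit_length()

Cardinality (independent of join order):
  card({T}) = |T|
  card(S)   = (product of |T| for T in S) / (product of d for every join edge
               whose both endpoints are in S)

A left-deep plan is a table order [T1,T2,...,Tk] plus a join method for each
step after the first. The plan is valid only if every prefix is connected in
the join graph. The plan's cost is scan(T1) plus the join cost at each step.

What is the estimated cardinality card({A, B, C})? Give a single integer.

Tables in S: A(100), B(500), C(150)
Edges inside S: C-B(d=4), C-A(d=25), B-A(d=50)
numerator = 100 * 500 * 150 = 7500000
denominator = 4 * 25 * 50 = 5000
card(S) = 7500000 / 5000 = 1500

1500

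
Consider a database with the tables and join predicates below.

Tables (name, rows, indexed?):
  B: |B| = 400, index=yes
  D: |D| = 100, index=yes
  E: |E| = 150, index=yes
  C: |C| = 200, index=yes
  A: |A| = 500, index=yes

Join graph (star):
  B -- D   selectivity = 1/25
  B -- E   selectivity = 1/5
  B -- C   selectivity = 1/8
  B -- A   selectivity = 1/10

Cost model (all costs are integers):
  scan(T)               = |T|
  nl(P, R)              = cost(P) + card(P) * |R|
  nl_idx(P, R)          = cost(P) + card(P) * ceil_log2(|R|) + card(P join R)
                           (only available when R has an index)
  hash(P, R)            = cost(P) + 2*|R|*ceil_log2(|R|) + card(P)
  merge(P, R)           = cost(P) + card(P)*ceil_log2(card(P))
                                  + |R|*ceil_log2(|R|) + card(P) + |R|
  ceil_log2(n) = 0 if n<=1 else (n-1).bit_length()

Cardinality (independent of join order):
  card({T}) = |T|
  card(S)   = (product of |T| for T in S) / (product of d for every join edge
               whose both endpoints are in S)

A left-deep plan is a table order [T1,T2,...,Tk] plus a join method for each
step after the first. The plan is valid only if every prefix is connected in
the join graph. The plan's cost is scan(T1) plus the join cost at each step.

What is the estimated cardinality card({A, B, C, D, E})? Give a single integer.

60000000

Tables in S: A(500), B(400), C(200), D(100), E(150)
Edges inside S: B-D(d=25), B-E(d=5), B-C(d=8), B-A(d=10)
numerator = 500 * 400 * 200 * 100 * 150 = 600000000000
denominator = 25 * 5 * 8 * 10 = 10000
card(S) = 600000000000 / 10000 = 60000000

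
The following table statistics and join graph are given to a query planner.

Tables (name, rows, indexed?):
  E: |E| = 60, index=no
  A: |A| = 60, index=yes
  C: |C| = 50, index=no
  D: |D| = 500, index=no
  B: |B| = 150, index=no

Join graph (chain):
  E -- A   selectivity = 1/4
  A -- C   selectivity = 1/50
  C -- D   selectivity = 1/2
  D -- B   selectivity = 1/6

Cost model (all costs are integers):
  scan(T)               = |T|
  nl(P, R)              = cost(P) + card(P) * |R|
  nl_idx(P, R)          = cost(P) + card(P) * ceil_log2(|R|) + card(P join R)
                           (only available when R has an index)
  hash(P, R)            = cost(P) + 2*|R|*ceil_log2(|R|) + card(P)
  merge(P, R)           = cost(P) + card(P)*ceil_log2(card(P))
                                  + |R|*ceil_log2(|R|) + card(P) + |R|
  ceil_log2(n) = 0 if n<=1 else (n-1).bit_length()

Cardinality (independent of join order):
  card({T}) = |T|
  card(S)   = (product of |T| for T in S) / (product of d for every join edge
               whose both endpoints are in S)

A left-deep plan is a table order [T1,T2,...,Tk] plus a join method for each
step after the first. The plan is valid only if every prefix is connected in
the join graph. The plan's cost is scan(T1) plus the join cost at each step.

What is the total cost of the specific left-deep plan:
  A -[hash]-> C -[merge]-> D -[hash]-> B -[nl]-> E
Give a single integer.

22523540

step 1: scan A: cost=60, card=60
step 2: join C via hash
    card(P join C) = 60*50/(50) = 60
    cost = 60 + 2*50*6 + 60 = 720
step 3: join D via merge
    card(P join D) = 60*500/(2) = 15000
    cost = 720 + 60*6 + 500*9 + 60 + 500 = 6140
step 4: join B via hash
    card(P join B) = 15000*150/(6) = 375000
    cost = 6140 + 2*150*8 + 15000 = 23540
step 5: join E via nl
    card(P join E) = 375000*60/(4) = 5625000
    cost = 23540 + 375000*60 = 22523540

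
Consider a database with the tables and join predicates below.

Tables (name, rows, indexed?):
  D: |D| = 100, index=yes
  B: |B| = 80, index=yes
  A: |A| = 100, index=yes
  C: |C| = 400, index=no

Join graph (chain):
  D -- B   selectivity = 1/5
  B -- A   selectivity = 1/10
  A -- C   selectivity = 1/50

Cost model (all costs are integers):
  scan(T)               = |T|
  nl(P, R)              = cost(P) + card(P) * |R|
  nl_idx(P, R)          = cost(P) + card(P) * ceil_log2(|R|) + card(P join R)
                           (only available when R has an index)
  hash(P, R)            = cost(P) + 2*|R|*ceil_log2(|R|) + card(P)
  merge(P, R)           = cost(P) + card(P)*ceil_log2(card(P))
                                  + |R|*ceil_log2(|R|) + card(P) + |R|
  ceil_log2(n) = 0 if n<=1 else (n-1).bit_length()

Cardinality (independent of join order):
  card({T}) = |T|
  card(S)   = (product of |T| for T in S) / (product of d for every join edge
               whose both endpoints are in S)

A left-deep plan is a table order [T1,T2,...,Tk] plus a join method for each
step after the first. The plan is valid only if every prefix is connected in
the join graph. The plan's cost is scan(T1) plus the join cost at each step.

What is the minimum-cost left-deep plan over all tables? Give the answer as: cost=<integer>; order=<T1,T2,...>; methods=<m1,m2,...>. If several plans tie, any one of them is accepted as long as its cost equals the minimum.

Selinger DP (subsets sized 1..n):
  {D}: scan cost=100, card=100
  {B}: scan cost=80, card=80
  {A}: scan cost=100, card=100
  {C}: scan cost=400, card=400
  {BD}: card=1600; try (B,hash)→1320, (D,merge)→1520, (B,merge)→1540, (D,hash)→1560, (D,nl_idx)→2240, (B,nl_idx)→2400 …(+2); best=1320 via (B,hash)
  {AB}: card=800; try (B,hash)→1320, (A,nl_idx)→1440, (A,merge)→1520, (B,merge)→1540, (A,hash)→1560, (B,nl_idx)→1600 …(+2); best=1320 via (B,hash)
  {AC}: card=800; try (A,hash)→2200, (A,nl_idx)→4000, (C,merge)→4900, (A,merge)→5200, (C,hash)→7400, (C,nl)→40100 …(+1); best=2200 via (A,hash)
  {ABD}: card=16000; try (D,hash)→3520, (A,hash)→4320, (D,merge)→10920, (A,merge)→21320, (D,nl_idx)→22920, (A,nl_idx)→28520 …(+2); best=3520 via (D,hash)
  {ABC}: card=6400; try (B,hash)→4120, (C,hash)→9320, (B,merge)→11640, (C,merge)→14120, (B,nl_idx)→14200, (B,nl)→66200 …(+1); best=4120 via (B,hash)
  {ABCD}: card=128000; try (D,hash)→11920, (C,hash)→26720, (D,merge)→94520, (D,nl_idx)→176920, (C,merge)→247520, (D,nl)→644120 …(+1); best=11920 via (D,hash)

cost=11920; order=C,A,B,D; methods=hash,hash,hash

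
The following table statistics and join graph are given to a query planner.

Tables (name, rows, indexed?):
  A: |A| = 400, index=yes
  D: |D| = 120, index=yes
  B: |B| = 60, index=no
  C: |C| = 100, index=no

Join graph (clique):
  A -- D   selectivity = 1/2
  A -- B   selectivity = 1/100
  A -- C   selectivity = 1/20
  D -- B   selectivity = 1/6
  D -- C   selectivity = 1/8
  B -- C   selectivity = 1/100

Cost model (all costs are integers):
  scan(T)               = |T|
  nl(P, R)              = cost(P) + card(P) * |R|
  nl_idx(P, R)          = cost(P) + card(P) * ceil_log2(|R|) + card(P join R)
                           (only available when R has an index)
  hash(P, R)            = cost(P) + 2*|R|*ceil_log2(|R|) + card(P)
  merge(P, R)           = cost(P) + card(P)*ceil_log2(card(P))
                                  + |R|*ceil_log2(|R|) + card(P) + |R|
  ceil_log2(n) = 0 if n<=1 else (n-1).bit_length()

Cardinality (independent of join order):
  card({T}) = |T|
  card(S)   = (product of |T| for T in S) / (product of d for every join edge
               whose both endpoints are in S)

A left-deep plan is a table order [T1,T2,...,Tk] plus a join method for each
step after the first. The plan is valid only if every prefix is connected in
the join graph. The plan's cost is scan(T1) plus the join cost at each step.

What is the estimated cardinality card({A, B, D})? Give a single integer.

Tables in S: A(400), B(60), D(120)
Edges inside S: A-D(d=2), A-B(d=100), D-B(d=6)
numerator = 400 * 60 * 120 = 2880000
denominator = 2 * 100 * 6 = 1200
card(S) = 2880000 / 1200 = 2400

2400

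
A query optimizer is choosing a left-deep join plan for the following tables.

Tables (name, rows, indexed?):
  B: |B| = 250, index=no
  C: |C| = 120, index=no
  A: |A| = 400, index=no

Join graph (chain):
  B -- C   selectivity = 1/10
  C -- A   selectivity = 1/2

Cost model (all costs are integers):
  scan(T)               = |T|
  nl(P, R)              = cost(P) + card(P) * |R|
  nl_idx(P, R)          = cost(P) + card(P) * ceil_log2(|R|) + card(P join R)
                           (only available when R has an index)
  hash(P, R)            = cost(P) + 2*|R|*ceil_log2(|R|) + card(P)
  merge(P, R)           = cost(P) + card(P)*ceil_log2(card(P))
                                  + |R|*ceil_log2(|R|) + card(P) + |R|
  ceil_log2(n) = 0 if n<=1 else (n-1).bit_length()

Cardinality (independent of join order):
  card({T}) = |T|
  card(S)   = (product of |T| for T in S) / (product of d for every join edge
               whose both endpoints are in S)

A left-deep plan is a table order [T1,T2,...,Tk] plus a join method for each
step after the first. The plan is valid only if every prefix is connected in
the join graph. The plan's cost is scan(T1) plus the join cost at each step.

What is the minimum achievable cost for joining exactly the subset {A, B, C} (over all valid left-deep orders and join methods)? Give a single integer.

Selinger DP over subsets of {A,B,C}:
  {B}: scan cost=250, card=250
  {C}: scan cost=120, card=120
  {A}: scan cost=400, card=400
  {BC}: card=3000; try (C,hash)→2180, (B,merge)→3330, (C,merge)→3460, (B,hash)→4240, (B,nl)→30120, (C,nl)→30250; best=2180 via (C,hash)
  {AC}: card=24000; try (C,hash)→2480, (A,merge)→5080, (C,merge)→5360, (A,hash)→7440, (A,nl)→48120, (C,nl)→48400; best=2480 via (C,hash)
  {ABC}: card=600000; try (A,hash)→12380, (B,hash)→30480, (A,merge)→45180, (B,merge)→388730, (A,nl)→1202180, (B,nl)→6002480; best=12380 via (A,hash)

12380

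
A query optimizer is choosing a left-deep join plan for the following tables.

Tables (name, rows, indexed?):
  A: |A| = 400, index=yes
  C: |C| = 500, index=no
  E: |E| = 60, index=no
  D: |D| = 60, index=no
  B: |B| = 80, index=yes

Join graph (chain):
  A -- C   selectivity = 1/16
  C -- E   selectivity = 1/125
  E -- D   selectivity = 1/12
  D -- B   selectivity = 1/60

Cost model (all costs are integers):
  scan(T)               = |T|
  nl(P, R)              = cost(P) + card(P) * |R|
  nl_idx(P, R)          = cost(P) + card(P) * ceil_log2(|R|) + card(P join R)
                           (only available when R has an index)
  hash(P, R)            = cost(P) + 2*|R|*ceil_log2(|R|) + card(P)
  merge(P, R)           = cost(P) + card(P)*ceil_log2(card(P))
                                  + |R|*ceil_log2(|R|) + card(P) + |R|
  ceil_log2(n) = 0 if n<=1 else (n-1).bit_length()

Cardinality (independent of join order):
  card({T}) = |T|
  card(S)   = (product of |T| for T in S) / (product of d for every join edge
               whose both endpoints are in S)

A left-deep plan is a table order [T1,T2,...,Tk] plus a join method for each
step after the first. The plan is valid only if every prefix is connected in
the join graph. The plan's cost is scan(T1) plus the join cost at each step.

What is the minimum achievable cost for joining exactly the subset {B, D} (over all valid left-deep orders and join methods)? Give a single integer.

Selinger DP over subsets of {B,D}:
  {D}: scan cost=60, card=60
  {B}: scan cost=80, card=80
  {BD}: card=80; try (B,nl_idx)→560, (D,hash)→880, (B,merge)→1120, (D,merge)→1140, (B,hash)→1240, (B,nl)→4860 …(+1); best=560 via (B,nl_idx)

560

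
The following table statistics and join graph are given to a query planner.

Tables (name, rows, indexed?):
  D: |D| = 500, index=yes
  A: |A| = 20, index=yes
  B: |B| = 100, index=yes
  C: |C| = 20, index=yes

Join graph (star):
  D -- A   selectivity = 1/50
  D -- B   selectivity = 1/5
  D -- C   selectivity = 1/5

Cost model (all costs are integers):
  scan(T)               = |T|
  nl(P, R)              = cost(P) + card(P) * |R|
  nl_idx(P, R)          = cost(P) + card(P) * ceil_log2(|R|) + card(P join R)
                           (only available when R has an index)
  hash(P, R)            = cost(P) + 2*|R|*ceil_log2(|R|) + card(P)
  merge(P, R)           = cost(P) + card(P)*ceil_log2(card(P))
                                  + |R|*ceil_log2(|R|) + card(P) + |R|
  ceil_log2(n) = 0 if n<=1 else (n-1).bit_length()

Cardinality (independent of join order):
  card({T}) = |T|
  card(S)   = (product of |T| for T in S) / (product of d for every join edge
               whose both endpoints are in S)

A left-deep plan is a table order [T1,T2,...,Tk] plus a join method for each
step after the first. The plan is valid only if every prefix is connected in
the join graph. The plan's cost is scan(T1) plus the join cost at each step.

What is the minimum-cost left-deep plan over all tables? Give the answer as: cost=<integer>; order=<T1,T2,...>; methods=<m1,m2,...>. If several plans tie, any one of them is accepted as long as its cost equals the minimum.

Selinger DP (subsets sized 1..n):
  {D}: scan cost=500, card=500
  {A}: scan cost=20, card=20
  {B}: scan cost=100, card=100
  {C}: scan cost=20, card=20
  {AD}: card=200; try (D,nl_idx)→400, (A,hash)→1200, (A,nl_idx)→3200, (D,merge)→5140, (A,merge)→5620, (D,hash)→9040 …(+2); best=400 via (D,nl_idx)
  {BD}: card=10000; try (B,hash)→2400, (D,merge)→5900, (B,merge)→6300, (D,hash)→9200, (D,nl_idx)→11000, (B,nl_idx)→14000 …(+2); best=2400 via (B,hash)
  {CD}: card=2000; try (C,hash)→1200, (D,nl_idx)→2200, (C,nl_idx)→5000, (D,merge)→5140, (C,merge)→5620, (D,hash)→9040 …(+2); best=1200 via (C,hash)
  {ABD}: card=4000; try (B,hash)→2000, (B,merge)→3000, (B,nl_idx)→5800, (A,hash)→12600, (B,nl)→20400, (A,nl_idx)→56400 …(+2); best=2000 via (B,hash)
  {ACD}: card=800; try (C,hash)→800, (C,nl_idx)→2200, (C,merge)→2320, (A,hash)→3400, (C,nl)→4400, (A,nl_idx)→12000 …(+2); best=800 via (C,hash)
  {BCD}: card=40000; try (B,hash)→4600, (C,hash)→12600, (B,merge)→26000, (B,nl_idx)→55200, (C,nl_idx)→92400, (C,merge)→152520 …(+2); best=4600 via (B,hash)
  {ABCD}: card=16000; try (B,hash)→3000, (C,hash)→6200, (B,merge)→10400, (B,nl_idx)→22400, (C,nl_idx)→38000, (A,hash)→44800 …(+6); best=3000 via (B,hash)

cost=3000; order=A,D,C,B; methods=nl_idx,hash,hash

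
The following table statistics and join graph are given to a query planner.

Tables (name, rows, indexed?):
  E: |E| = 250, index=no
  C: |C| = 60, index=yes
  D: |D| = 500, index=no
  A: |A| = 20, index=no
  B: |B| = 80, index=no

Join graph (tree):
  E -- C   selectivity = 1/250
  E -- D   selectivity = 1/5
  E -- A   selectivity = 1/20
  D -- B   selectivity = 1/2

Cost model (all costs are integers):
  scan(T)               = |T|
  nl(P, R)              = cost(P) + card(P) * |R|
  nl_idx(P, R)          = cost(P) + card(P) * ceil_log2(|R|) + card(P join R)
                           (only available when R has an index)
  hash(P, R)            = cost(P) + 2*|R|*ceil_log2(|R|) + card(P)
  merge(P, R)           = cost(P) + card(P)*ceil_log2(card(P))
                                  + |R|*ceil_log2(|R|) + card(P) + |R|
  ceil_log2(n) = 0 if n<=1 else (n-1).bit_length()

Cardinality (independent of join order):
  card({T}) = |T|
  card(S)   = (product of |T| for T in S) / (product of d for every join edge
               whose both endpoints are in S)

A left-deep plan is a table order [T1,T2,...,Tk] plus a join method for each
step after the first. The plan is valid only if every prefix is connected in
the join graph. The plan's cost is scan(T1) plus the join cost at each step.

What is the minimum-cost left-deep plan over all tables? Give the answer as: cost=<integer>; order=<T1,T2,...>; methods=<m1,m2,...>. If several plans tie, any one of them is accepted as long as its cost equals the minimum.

cost=14020; order=E,C,A,D,B; methods=hash,hash,merge,hash

Selinger DP (subsets sized 1..n):
  {E}: scan cost=250, card=250
  {C}: scan cost=60, card=60
  {D}: scan cost=500, card=500
  {A}: scan cost=20, card=20
  {B}: scan cost=80, card=80
  {CE}: card=60; try (C,hash)→1220, (C,nl_idx)→1810, (E,merge)→2730, (C,merge)→2920, (E,hash)→4120, (E,nl)→15060 …(+1); best=1220 via (C,hash)
  {DE}: card=25000; try (E,hash)→5000, (D,merge)→7500, (E,merge)→7750, (D,hash)→9500, (D,nl)→125250, (E,nl)→125500; best=5000 via (E,hash)
  {AE}: card=250; try (A,hash)→700, (E,merge)→2390, (A,merge)→2620, (E,hash)→4040, (E,nl)→5020, (A,nl)→5250; best=700 via (A,hash)
  {BD}: card=20000; try (B,hash)→2120, (D,merge)→5720, (B,merge)→6140, (D,hash)→9160, (D,nl)→40080, (B,nl)→40500; best=2120 via (B,hash)
  {CDE}: card=6000; try (D,merge)→6640, (D,hash)→10280, (C,hash)→30720, (D,nl)→31220, (C,nl_idx)→161000, (C,merge)→405420 …(+1); best=6640 via (D,merge)
  {ACE}: card=60; try (A,hash)→1480, (C,hash)→1670, (A,merge)→1760, (C,nl_idx)→2260, (A,nl)→2420, (C,merge)→3370 …(+1); best=1480 via (A,hash)
  {ADE}: card=25000; try (D,merge)→7950, (D,hash)→9950, (A,hash)→30200, (D,nl)→125700, (A,merge)→405120, (A,nl)→505000; best=7950 via (D,merge)
  {BDE}: card=1000000; try (E,hash)→26120, (B,hash)→31120, (E,merge)→324370, (B,merge)→405640, (B,nl)→2005000, (E,nl)→5002120; best=26120 via (E,hash)
  {ACDE}: card=6000; try (D,merge)→6900, (D,hash)→10540, (A,hash)→12840, (D,nl)→31480, (C,hash)→33670, (A,merge)→90760 …(+4); best=6900 via (D,merge)
  {BCDE}: card=240000; try (B,hash)→13760, (B,merge)→91280, (B,nl)→486640, (C,hash)→1026840, (C,nl_idx)→6266120, (C,merge)→21026540 …(+1); best=13760 via (B,hash)
  {ABDE}: card=1000000; try (B,hash)→34070, (B,merge)→408590, (A,hash)→1026320, (B,nl)→2007950, (A,nl)→20026120, (A,merge)→21026240; best=34070 via (B,hash)
  {ABCDE}: card=240000; try (B,hash)→14020, (B,merge)→91540, (A,hash)→253960, (B,nl)→486900, (C,hash)→1034790, (A,merge)→4573880 …(+4); best=14020 via (B,hash)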